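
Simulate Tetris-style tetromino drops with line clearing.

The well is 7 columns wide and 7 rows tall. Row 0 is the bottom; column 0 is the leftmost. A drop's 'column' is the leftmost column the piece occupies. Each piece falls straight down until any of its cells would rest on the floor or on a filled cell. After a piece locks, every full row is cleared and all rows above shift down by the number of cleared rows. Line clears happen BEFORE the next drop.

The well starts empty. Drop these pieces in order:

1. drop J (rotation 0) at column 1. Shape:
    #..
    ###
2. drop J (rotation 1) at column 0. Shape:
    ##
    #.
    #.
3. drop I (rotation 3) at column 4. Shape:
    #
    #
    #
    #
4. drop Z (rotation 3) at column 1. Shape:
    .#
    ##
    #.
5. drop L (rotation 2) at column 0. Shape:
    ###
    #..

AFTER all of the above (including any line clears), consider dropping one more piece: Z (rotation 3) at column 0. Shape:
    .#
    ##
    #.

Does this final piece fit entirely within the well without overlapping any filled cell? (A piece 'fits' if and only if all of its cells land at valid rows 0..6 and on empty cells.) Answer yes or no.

Drop 1: J rot0 at col 1 lands with bottom-row=0; cleared 0 line(s) (total 0); column heights now [0 2 1 1 0 0 0], max=2
Drop 2: J rot1 at col 0 lands with bottom-row=0; cleared 0 line(s) (total 0); column heights now [3 3 1 1 0 0 0], max=3
Drop 3: I rot3 at col 4 lands with bottom-row=0; cleared 0 line(s) (total 0); column heights now [3 3 1 1 4 0 0], max=4
Drop 4: Z rot3 at col 1 lands with bottom-row=3; cleared 0 line(s) (total 0); column heights now [3 5 6 1 4 0 0], max=6
Drop 5: L rot2 at col 0 lands with bottom-row=5; cleared 0 line(s) (total 0); column heights now [7 7 7 1 4 0 0], max=7
Test piece Z rot3 at col 0 (width 2): heights before test = [7 7 7 1 4 0 0]; fits = False

Answer: no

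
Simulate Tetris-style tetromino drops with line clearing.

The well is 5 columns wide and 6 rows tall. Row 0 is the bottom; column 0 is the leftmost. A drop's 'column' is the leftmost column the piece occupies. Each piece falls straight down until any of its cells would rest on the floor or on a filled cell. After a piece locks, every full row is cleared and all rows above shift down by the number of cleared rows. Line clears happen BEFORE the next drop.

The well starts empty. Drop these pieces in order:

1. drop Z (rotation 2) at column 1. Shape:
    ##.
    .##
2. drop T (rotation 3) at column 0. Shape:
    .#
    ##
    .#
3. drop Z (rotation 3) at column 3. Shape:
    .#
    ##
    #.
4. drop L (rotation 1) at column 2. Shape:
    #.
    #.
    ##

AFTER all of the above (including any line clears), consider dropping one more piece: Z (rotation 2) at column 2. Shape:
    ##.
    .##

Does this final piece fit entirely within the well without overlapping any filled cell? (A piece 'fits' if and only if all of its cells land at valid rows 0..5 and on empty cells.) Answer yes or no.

Answer: yes

Derivation:
Drop 1: Z rot2 at col 1 lands with bottom-row=0; cleared 0 line(s) (total 0); column heights now [0 2 2 1 0], max=2
Drop 2: T rot3 at col 0 lands with bottom-row=2; cleared 0 line(s) (total 0); column heights now [4 5 2 1 0], max=5
Drop 3: Z rot3 at col 3 lands with bottom-row=1; cleared 0 line(s) (total 0); column heights now [4 5 2 3 4], max=5
Drop 4: L rot1 at col 2 lands with bottom-row=3; cleared 1 line(s) (total 1); column heights now [0 4 5 3 3], max=5
Test piece Z rot2 at col 2 (width 3): heights before test = [0 4 5 3 3]; fits = True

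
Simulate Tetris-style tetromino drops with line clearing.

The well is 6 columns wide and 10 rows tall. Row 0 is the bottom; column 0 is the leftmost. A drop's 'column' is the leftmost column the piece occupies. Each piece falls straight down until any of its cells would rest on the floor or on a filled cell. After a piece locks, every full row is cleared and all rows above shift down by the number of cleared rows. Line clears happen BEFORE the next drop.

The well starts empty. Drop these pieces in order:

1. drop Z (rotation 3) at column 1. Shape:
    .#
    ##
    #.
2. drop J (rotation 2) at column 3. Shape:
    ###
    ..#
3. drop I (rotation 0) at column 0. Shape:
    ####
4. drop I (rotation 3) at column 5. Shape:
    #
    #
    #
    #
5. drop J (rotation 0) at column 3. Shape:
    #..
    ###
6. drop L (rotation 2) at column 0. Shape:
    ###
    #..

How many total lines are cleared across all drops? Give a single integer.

Answer: 0

Derivation:
Drop 1: Z rot3 at col 1 lands with bottom-row=0; cleared 0 line(s) (total 0); column heights now [0 2 3 0 0 0], max=3
Drop 2: J rot2 at col 3 lands with bottom-row=0; cleared 0 line(s) (total 0); column heights now [0 2 3 2 2 2], max=3
Drop 3: I rot0 at col 0 lands with bottom-row=3; cleared 0 line(s) (total 0); column heights now [4 4 4 4 2 2], max=4
Drop 4: I rot3 at col 5 lands with bottom-row=2; cleared 0 line(s) (total 0); column heights now [4 4 4 4 2 6], max=6
Drop 5: J rot0 at col 3 lands with bottom-row=6; cleared 0 line(s) (total 0); column heights now [4 4 4 8 7 7], max=8
Drop 6: L rot2 at col 0 lands with bottom-row=4; cleared 0 line(s) (total 0); column heights now [6 6 6 8 7 7], max=8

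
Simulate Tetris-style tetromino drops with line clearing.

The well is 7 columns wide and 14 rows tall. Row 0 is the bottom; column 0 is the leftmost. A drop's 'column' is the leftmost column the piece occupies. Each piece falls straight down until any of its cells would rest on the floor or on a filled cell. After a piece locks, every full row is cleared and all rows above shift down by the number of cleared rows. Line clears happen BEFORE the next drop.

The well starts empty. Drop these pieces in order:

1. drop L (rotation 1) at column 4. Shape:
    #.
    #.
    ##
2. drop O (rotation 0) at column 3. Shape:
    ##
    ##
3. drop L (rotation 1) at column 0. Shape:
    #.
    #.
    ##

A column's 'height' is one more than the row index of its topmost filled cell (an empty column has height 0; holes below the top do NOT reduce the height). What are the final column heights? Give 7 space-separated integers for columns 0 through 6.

Answer: 3 1 0 5 5 1 0

Derivation:
Drop 1: L rot1 at col 4 lands with bottom-row=0; cleared 0 line(s) (total 0); column heights now [0 0 0 0 3 1 0], max=3
Drop 2: O rot0 at col 3 lands with bottom-row=3; cleared 0 line(s) (total 0); column heights now [0 0 0 5 5 1 0], max=5
Drop 3: L rot1 at col 0 lands with bottom-row=0; cleared 0 line(s) (total 0); column heights now [3 1 0 5 5 1 0], max=5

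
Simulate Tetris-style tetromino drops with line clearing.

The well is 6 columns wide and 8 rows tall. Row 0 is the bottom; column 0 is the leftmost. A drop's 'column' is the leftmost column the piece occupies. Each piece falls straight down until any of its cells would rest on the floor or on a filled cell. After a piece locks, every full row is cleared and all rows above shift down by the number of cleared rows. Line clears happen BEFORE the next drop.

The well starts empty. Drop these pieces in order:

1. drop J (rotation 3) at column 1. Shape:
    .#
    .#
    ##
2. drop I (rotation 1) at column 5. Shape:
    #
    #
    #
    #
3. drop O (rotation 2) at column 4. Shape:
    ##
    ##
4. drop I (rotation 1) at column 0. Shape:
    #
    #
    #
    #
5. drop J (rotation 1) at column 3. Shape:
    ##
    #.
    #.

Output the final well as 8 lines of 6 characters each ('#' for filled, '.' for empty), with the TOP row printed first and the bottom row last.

Answer: ......
...##.
...###
...###
#....#
#.#..#
#.#..#
###..#

Derivation:
Drop 1: J rot3 at col 1 lands with bottom-row=0; cleared 0 line(s) (total 0); column heights now [0 1 3 0 0 0], max=3
Drop 2: I rot1 at col 5 lands with bottom-row=0; cleared 0 line(s) (total 0); column heights now [0 1 3 0 0 4], max=4
Drop 3: O rot2 at col 4 lands with bottom-row=4; cleared 0 line(s) (total 0); column heights now [0 1 3 0 6 6], max=6
Drop 4: I rot1 at col 0 lands with bottom-row=0; cleared 0 line(s) (total 0); column heights now [4 1 3 0 6 6], max=6
Drop 5: J rot1 at col 3 lands with bottom-row=4; cleared 0 line(s) (total 0); column heights now [4 1 3 7 7 6], max=7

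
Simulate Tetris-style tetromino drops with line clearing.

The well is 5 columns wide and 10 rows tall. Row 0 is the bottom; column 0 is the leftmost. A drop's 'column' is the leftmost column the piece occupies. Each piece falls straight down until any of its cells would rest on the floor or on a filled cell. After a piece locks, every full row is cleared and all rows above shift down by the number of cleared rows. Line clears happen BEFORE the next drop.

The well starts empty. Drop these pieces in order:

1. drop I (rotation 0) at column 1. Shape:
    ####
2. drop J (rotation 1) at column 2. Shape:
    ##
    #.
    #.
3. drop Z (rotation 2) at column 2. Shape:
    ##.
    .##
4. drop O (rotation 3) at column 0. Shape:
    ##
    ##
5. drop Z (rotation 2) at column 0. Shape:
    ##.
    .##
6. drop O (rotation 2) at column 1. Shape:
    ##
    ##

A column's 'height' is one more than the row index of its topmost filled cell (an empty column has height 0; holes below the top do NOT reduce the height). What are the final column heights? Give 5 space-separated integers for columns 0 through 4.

Drop 1: I rot0 at col 1 lands with bottom-row=0; cleared 0 line(s) (total 0); column heights now [0 1 1 1 1], max=1
Drop 2: J rot1 at col 2 lands with bottom-row=1; cleared 0 line(s) (total 0); column heights now [0 1 4 4 1], max=4
Drop 3: Z rot2 at col 2 lands with bottom-row=4; cleared 0 line(s) (total 0); column heights now [0 1 6 6 5], max=6
Drop 4: O rot3 at col 0 lands with bottom-row=1; cleared 0 line(s) (total 0); column heights now [3 3 6 6 5], max=6
Drop 5: Z rot2 at col 0 lands with bottom-row=6; cleared 0 line(s) (total 0); column heights now [8 8 7 6 5], max=8
Drop 6: O rot2 at col 1 lands with bottom-row=8; cleared 0 line(s) (total 0); column heights now [8 10 10 6 5], max=10

Answer: 8 10 10 6 5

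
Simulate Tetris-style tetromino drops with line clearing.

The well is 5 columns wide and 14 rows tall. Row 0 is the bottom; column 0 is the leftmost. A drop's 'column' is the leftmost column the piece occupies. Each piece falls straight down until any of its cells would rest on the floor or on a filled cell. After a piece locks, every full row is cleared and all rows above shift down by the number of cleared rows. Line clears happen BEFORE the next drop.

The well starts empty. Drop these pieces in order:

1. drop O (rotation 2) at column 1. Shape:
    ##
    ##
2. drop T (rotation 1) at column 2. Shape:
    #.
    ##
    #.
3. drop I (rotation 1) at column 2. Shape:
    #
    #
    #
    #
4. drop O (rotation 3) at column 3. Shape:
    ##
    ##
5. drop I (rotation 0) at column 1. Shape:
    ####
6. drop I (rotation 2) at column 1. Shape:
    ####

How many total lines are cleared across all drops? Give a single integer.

Answer: 0

Derivation:
Drop 1: O rot2 at col 1 lands with bottom-row=0; cleared 0 line(s) (total 0); column heights now [0 2 2 0 0], max=2
Drop 2: T rot1 at col 2 lands with bottom-row=2; cleared 0 line(s) (total 0); column heights now [0 2 5 4 0], max=5
Drop 3: I rot1 at col 2 lands with bottom-row=5; cleared 0 line(s) (total 0); column heights now [0 2 9 4 0], max=9
Drop 4: O rot3 at col 3 lands with bottom-row=4; cleared 0 line(s) (total 0); column heights now [0 2 9 6 6], max=9
Drop 5: I rot0 at col 1 lands with bottom-row=9; cleared 0 line(s) (total 0); column heights now [0 10 10 10 10], max=10
Drop 6: I rot2 at col 1 lands with bottom-row=10; cleared 0 line(s) (total 0); column heights now [0 11 11 11 11], max=11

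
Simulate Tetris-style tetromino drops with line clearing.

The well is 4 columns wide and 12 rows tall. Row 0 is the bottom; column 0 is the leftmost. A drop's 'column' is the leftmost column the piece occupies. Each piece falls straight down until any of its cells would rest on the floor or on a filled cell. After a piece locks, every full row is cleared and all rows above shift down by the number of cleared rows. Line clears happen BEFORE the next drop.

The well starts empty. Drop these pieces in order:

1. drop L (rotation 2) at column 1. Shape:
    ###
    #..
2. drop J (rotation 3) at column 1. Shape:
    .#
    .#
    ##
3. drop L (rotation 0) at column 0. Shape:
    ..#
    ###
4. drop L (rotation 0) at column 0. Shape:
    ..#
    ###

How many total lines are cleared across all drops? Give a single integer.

Answer: 0

Derivation:
Drop 1: L rot2 at col 1 lands with bottom-row=0; cleared 0 line(s) (total 0); column heights now [0 2 2 2], max=2
Drop 2: J rot3 at col 1 lands with bottom-row=2; cleared 0 line(s) (total 0); column heights now [0 3 5 2], max=5
Drop 3: L rot0 at col 0 lands with bottom-row=5; cleared 0 line(s) (total 0); column heights now [6 6 7 2], max=7
Drop 4: L rot0 at col 0 lands with bottom-row=7; cleared 0 line(s) (total 0); column heights now [8 8 9 2], max=9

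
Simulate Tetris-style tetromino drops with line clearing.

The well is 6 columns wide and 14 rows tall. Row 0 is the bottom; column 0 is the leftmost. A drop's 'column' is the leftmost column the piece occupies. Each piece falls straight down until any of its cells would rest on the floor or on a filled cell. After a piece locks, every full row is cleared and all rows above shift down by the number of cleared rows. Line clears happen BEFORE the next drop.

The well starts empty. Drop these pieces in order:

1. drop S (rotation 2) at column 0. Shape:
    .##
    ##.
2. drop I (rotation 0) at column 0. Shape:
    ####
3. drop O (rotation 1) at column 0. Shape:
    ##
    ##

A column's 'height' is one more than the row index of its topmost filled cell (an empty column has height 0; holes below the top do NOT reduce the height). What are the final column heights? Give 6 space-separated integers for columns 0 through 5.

Drop 1: S rot2 at col 0 lands with bottom-row=0; cleared 0 line(s) (total 0); column heights now [1 2 2 0 0 0], max=2
Drop 2: I rot0 at col 0 lands with bottom-row=2; cleared 0 line(s) (total 0); column heights now [3 3 3 3 0 0], max=3
Drop 3: O rot1 at col 0 lands with bottom-row=3; cleared 0 line(s) (total 0); column heights now [5 5 3 3 0 0], max=5

Answer: 5 5 3 3 0 0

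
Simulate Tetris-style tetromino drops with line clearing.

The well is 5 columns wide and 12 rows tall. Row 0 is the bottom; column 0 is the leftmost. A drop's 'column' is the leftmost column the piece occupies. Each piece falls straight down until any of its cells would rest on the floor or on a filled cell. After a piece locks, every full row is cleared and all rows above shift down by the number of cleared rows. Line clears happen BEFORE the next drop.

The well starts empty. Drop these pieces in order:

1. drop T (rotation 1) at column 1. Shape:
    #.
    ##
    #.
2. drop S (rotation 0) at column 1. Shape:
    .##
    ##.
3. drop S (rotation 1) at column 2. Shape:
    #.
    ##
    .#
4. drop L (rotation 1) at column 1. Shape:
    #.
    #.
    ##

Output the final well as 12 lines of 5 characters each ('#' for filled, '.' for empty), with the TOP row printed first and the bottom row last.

Drop 1: T rot1 at col 1 lands with bottom-row=0; cleared 0 line(s) (total 0); column heights now [0 3 2 0 0], max=3
Drop 2: S rot0 at col 1 lands with bottom-row=3; cleared 0 line(s) (total 0); column heights now [0 4 5 5 0], max=5
Drop 3: S rot1 at col 2 lands with bottom-row=5; cleared 0 line(s) (total 0); column heights now [0 4 8 7 0], max=8
Drop 4: L rot1 at col 1 lands with bottom-row=8; cleared 0 line(s) (total 0); column heights now [0 11 9 7 0], max=11

Answer: .....
.#...
.#...
.##..
..#..
..##.
...#.
..##.
.##..
.#...
.##..
.#...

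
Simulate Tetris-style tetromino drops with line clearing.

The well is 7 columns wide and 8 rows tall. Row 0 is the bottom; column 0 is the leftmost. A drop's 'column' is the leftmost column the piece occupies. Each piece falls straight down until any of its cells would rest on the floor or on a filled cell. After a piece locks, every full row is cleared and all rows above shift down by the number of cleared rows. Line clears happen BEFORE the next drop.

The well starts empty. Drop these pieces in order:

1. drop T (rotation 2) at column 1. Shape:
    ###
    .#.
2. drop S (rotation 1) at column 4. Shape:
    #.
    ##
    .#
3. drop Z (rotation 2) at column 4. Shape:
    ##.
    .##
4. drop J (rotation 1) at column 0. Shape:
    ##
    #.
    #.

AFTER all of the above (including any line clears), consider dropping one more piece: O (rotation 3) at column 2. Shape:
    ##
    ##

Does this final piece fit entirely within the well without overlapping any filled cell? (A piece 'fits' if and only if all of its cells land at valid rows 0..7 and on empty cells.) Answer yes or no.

Drop 1: T rot2 at col 1 lands with bottom-row=0; cleared 0 line(s) (total 0); column heights now [0 2 2 2 0 0 0], max=2
Drop 2: S rot1 at col 4 lands with bottom-row=0; cleared 0 line(s) (total 0); column heights now [0 2 2 2 3 2 0], max=3
Drop 3: Z rot2 at col 4 lands with bottom-row=2; cleared 0 line(s) (total 0); column heights now [0 2 2 2 4 4 3], max=4
Drop 4: J rot1 at col 0 lands with bottom-row=0; cleared 0 line(s) (total 0); column heights now [3 3 2 2 4 4 3], max=4
Test piece O rot3 at col 2 (width 2): heights before test = [3 3 2 2 4 4 3]; fits = True

Answer: yes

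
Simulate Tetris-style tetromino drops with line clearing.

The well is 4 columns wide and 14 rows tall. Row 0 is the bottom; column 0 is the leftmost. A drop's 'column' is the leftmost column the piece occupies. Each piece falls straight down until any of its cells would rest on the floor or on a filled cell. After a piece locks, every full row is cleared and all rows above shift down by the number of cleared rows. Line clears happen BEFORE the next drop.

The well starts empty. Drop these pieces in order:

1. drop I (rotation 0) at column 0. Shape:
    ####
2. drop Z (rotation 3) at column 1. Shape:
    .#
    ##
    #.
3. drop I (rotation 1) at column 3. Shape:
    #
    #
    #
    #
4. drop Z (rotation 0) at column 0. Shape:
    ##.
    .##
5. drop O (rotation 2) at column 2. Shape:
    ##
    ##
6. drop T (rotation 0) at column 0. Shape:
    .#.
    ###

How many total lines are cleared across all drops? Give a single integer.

Drop 1: I rot0 at col 0 lands with bottom-row=0; cleared 1 line(s) (total 1); column heights now [0 0 0 0], max=0
Drop 2: Z rot3 at col 1 lands with bottom-row=0; cleared 0 line(s) (total 1); column heights now [0 2 3 0], max=3
Drop 3: I rot1 at col 3 lands with bottom-row=0; cleared 0 line(s) (total 1); column heights now [0 2 3 4], max=4
Drop 4: Z rot0 at col 0 lands with bottom-row=3; cleared 0 line(s) (total 1); column heights now [5 5 4 4], max=5
Drop 5: O rot2 at col 2 lands with bottom-row=4; cleared 1 line(s) (total 2); column heights now [0 4 5 5], max=5
Drop 6: T rot0 at col 0 lands with bottom-row=5; cleared 0 line(s) (total 2); column heights now [6 7 6 5], max=7

Answer: 2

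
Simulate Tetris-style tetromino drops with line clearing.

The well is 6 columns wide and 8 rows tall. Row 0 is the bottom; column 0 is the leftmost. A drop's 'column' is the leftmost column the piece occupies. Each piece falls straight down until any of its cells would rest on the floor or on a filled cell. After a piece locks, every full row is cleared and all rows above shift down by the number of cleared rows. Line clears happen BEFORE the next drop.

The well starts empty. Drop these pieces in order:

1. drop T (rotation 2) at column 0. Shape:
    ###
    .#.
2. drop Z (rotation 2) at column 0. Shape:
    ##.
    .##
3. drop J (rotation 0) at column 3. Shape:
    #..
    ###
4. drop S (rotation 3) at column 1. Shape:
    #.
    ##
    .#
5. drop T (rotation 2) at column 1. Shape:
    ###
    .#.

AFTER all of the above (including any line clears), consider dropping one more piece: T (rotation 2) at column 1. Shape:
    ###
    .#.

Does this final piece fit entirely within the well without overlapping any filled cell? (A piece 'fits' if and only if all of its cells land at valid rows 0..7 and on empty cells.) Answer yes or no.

Answer: no

Derivation:
Drop 1: T rot2 at col 0 lands with bottom-row=0; cleared 0 line(s) (total 0); column heights now [2 2 2 0 0 0], max=2
Drop 2: Z rot2 at col 0 lands with bottom-row=2; cleared 0 line(s) (total 0); column heights now [4 4 3 0 0 0], max=4
Drop 3: J rot0 at col 3 lands with bottom-row=0; cleared 0 line(s) (total 0); column heights now [4 4 3 2 1 1], max=4
Drop 4: S rot3 at col 1 lands with bottom-row=3; cleared 0 line(s) (total 0); column heights now [4 6 5 2 1 1], max=6
Drop 5: T rot2 at col 1 lands with bottom-row=5; cleared 0 line(s) (total 0); column heights now [4 7 7 7 1 1], max=7
Test piece T rot2 at col 1 (width 3): heights before test = [4 7 7 7 1 1]; fits = False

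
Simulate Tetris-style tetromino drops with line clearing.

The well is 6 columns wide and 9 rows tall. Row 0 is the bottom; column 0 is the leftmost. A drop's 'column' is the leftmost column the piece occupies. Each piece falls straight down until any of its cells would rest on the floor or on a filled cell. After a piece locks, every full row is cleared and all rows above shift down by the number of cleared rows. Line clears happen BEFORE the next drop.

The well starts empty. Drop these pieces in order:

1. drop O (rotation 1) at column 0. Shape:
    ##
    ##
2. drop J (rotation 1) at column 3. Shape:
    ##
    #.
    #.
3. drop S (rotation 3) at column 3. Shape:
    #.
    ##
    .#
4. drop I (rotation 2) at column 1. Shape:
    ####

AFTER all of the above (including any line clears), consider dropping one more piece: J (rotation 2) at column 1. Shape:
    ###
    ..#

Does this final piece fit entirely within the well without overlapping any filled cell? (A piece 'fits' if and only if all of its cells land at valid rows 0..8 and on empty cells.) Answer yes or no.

Answer: yes

Derivation:
Drop 1: O rot1 at col 0 lands with bottom-row=0; cleared 0 line(s) (total 0); column heights now [2 2 0 0 0 0], max=2
Drop 2: J rot1 at col 3 lands with bottom-row=0; cleared 0 line(s) (total 0); column heights now [2 2 0 3 3 0], max=3
Drop 3: S rot3 at col 3 lands with bottom-row=3; cleared 0 line(s) (total 0); column heights now [2 2 0 6 5 0], max=6
Drop 4: I rot2 at col 1 lands with bottom-row=6; cleared 0 line(s) (total 0); column heights now [2 7 7 7 7 0], max=7
Test piece J rot2 at col 1 (width 3): heights before test = [2 7 7 7 7 0]; fits = True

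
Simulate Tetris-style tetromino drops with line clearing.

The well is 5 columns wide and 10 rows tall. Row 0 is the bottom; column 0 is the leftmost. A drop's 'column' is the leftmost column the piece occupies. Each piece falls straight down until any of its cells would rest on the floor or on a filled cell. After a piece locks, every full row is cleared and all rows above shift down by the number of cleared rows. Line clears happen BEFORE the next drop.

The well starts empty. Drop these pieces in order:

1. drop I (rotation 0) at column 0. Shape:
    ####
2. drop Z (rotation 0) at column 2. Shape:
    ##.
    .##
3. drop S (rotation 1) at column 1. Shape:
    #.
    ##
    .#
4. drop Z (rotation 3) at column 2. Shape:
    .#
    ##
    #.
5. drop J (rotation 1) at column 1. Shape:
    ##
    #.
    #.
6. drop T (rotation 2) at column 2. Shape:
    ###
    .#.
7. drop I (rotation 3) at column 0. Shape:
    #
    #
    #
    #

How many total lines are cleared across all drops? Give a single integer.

Answer: 0

Derivation:
Drop 1: I rot0 at col 0 lands with bottom-row=0; cleared 0 line(s) (total 0); column heights now [1 1 1 1 0], max=1
Drop 2: Z rot0 at col 2 lands with bottom-row=1; cleared 0 line(s) (total 0); column heights now [1 1 3 3 2], max=3
Drop 3: S rot1 at col 1 lands with bottom-row=3; cleared 0 line(s) (total 0); column heights now [1 6 5 3 2], max=6
Drop 4: Z rot3 at col 2 lands with bottom-row=5; cleared 0 line(s) (total 0); column heights now [1 6 7 8 2], max=8
Drop 5: J rot1 at col 1 lands with bottom-row=6; cleared 0 line(s) (total 0); column heights now [1 9 9 8 2], max=9
Drop 6: T rot2 at col 2 lands with bottom-row=8; cleared 0 line(s) (total 0); column heights now [1 9 10 10 10], max=10
Drop 7: I rot3 at col 0 lands with bottom-row=1; cleared 0 line(s) (total 0); column heights now [5 9 10 10 10], max=10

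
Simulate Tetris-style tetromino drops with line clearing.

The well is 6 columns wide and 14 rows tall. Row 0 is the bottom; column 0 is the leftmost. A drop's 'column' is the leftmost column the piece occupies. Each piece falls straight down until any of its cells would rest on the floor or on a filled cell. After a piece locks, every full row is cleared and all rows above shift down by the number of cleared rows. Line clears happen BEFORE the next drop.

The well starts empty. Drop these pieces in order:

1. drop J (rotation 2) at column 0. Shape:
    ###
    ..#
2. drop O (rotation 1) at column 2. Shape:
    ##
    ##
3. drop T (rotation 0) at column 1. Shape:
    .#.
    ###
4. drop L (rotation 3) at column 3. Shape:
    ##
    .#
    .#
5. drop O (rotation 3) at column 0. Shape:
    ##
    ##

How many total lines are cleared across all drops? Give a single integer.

Answer: 0

Derivation:
Drop 1: J rot2 at col 0 lands with bottom-row=0; cleared 0 line(s) (total 0); column heights now [2 2 2 0 0 0], max=2
Drop 2: O rot1 at col 2 lands with bottom-row=2; cleared 0 line(s) (total 0); column heights now [2 2 4 4 0 0], max=4
Drop 3: T rot0 at col 1 lands with bottom-row=4; cleared 0 line(s) (total 0); column heights now [2 5 6 5 0 0], max=6
Drop 4: L rot3 at col 3 lands with bottom-row=3; cleared 0 line(s) (total 0); column heights now [2 5 6 6 6 0], max=6
Drop 5: O rot3 at col 0 lands with bottom-row=5; cleared 0 line(s) (total 0); column heights now [7 7 6 6 6 0], max=7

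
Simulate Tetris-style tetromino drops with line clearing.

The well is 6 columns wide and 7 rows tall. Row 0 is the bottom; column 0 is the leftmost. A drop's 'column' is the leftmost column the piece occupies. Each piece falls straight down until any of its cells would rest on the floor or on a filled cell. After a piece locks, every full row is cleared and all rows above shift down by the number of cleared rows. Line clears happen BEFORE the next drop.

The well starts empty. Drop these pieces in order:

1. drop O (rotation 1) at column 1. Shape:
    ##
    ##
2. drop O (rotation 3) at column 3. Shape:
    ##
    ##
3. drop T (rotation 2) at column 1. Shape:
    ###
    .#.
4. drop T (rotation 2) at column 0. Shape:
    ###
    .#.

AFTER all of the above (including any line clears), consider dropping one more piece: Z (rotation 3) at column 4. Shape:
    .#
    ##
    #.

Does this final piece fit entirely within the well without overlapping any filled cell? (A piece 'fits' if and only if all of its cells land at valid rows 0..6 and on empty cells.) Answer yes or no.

Drop 1: O rot1 at col 1 lands with bottom-row=0; cleared 0 line(s) (total 0); column heights now [0 2 2 0 0 0], max=2
Drop 2: O rot3 at col 3 lands with bottom-row=0; cleared 0 line(s) (total 0); column heights now [0 2 2 2 2 0], max=2
Drop 3: T rot2 at col 1 lands with bottom-row=2; cleared 0 line(s) (total 0); column heights now [0 4 4 4 2 0], max=4
Drop 4: T rot2 at col 0 lands with bottom-row=4; cleared 0 line(s) (total 0); column heights now [6 6 6 4 2 0], max=6
Test piece Z rot3 at col 4 (width 2): heights before test = [6 6 6 4 2 0]; fits = True

Answer: yes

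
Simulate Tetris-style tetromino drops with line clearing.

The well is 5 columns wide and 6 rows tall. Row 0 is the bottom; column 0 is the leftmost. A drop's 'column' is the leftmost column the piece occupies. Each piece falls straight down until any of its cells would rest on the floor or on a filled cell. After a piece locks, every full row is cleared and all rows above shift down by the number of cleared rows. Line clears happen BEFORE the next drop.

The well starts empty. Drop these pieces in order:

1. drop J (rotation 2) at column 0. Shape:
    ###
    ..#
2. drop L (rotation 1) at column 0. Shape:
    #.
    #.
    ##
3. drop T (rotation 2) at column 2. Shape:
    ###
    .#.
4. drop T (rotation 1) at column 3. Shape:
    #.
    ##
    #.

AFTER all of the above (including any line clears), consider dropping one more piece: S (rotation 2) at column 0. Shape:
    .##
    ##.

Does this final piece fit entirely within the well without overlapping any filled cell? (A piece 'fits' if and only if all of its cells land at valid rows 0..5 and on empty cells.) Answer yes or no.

Answer: yes

Derivation:
Drop 1: J rot2 at col 0 lands with bottom-row=0; cleared 0 line(s) (total 0); column heights now [2 2 2 0 0], max=2
Drop 2: L rot1 at col 0 lands with bottom-row=2; cleared 0 line(s) (total 0); column heights now [5 3 2 0 0], max=5
Drop 3: T rot2 at col 2 lands with bottom-row=1; cleared 1 line(s) (total 1); column heights now [4 2 2 2 0], max=4
Drop 4: T rot1 at col 3 lands with bottom-row=2; cleared 0 line(s) (total 1); column heights now [4 2 2 5 4], max=5
Test piece S rot2 at col 0 (width 3): heights before test = [4 2 2 5 4]; fits = True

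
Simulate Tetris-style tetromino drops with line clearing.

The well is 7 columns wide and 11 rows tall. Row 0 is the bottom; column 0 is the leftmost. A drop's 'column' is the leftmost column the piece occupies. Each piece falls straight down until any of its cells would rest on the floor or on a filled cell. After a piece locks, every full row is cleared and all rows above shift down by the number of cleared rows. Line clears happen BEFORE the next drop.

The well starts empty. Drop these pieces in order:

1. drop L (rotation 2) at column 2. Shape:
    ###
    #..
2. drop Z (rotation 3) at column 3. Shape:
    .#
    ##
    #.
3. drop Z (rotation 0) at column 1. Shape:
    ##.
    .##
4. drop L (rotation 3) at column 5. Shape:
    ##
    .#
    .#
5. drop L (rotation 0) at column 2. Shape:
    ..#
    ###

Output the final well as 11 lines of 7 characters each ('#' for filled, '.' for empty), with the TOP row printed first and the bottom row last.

Drop 1: L rot2 at col 2 lands with bottom-row=0; cleared 0 line(s) (total 0); column heights now [0 0 2 2 2 0 0], max=2
Drop 2: Z rot3 at col 3 lands with bottom-row=2; cleared 0 line(s) (total 0); column heights now [0 0 2 4 5 0 0], max=5
Drop 3: Z rot0 at col 1 lands with bottom-row=4; cleared 0 line(s) (total 0); column heights now [0 6 6 5 5 0 0], max=6
Drop 4: L rot3 at col 5 lands with bottom-row=0; cleared 0 line(s) (total 0); column heights now [0 6 6 5 5 3 3], max=6
Drop 5: L rot0 at col 2 lands with bottom-row=6; cleared 0 line(s) (total 0); column heights now [0 6 7 7 8 3 3], max=8

Answer: .......
.......
.......
....#..
..###..
.##....
..###..
...##..
...#.##
..###.#
..#...#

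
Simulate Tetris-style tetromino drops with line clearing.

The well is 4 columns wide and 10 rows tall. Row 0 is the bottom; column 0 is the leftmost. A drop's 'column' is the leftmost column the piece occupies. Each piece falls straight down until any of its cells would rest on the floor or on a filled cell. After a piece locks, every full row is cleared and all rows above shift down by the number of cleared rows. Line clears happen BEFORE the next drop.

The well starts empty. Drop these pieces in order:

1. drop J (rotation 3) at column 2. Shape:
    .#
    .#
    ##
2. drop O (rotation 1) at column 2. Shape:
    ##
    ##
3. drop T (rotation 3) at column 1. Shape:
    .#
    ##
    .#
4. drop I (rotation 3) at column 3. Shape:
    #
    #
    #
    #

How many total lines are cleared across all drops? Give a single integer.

Drop 1: J rot3 at col 2 lands with bottom-row=0; cleared 0 line(s) (total 0); column heights now [0 0 1 3], max=3
Drop 2: O rot1 at col 2 lands with bottom-row=3; cleared 0 line(s) (total 0); column heights now [0 0 5 5], max=5
Drop 3: T rot3 at col 1 lands with bottom-row=5; cleared 0 line(s) (total 0); column heights now [0 7 8 5], max=8
Drop 4: I rot3 at col 3 lands with bottom-row=5; cleared 0 line(s) (total 0); column heights now [0 7 8 9], max=9

Answer: 0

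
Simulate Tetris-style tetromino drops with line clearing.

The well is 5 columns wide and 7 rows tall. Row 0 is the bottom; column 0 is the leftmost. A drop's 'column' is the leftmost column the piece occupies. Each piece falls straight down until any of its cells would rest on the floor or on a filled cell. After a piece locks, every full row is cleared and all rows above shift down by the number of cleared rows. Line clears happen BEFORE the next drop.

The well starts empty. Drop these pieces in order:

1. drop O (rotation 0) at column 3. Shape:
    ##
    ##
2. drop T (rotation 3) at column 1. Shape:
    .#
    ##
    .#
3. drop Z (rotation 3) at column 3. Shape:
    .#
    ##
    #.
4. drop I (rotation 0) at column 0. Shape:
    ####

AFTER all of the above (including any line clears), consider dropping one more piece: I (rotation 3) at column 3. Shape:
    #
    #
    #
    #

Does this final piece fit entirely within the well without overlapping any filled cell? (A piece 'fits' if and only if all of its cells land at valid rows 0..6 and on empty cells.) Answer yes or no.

Answer: no

Derivation:
Drop 1: O rot0 at col 3 lands with bottom-row=0; cleared 0 line(s) (total 0); column heights now [0 0 0 2 2], max=2
Drop 2: T rot3 at col 1 lands with bottom-row=0; cleared 0 line(s) (total 0); column heights now [0 2 3 2 2], max=3
Drop 3: Z rot3 at col 3 lands with bottom-row=2; cleared 0 line(s) (total 0); column heights now [0 2 3 4 5], max=5
Drop 4: I rot0 at col 0 lands with bottom-row=4; cleared 1 line(s) (total 1); column heights now [0 2 3 4 4], max=4
Test piece I rot3 at col 3 (width 1): heights before test = [0 2 3 4 4]; fits = False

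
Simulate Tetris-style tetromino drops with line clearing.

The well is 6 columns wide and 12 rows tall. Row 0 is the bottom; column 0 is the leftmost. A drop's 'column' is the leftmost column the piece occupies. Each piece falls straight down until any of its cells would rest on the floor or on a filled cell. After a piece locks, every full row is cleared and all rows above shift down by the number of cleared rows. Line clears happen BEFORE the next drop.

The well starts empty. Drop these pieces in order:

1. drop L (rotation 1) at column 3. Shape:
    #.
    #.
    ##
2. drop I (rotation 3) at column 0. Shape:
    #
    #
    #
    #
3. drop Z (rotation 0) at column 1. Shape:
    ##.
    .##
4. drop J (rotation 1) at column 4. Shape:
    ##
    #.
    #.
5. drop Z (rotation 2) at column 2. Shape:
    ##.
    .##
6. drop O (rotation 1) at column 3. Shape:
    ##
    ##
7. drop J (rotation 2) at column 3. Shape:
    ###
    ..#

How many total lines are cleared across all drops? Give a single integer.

Drop 1: L rot1 at col 3 lands with bottom-row=0; cleared 0 line(s) (total 0); column heights now [0 0 0 3 1 0], max=3
Drop 2: I rot3 at col 0 lands with bottom-row=0; cleared 0 line(s) (total 0); column heights now [4 0 0 3 1 0], max=4
Drop 3: Z rot0 at col 1 lands with bottom-row=3; cleared 0 line(s) (total 0); column heights now [4 5 5 4 1 0], max=5
Drop 4: J rot1 at col 4 lands with bottom-row=1; cleared 0 line(s) (total 0); column heights now [4 5 5 4 4 4], max=5
Drop 5: Z rot2 at col 2 lands with bottom-row=4; cleared 0 line(s) (total 0); column heights now [4 5 6 6 5 4], max=6
Drop 6: O rot1 at col 3 lands with bottom-row=6; cleared 0 line(s) (total 0); column heights now [4 5 6 8 8 4], max=8
Drop 7: J rot2 at col 3 lands with bottom-row=7; cleared 0 line(s) (total 0); column heights now [4 5 6 9 9 9], max=9

Answer: 0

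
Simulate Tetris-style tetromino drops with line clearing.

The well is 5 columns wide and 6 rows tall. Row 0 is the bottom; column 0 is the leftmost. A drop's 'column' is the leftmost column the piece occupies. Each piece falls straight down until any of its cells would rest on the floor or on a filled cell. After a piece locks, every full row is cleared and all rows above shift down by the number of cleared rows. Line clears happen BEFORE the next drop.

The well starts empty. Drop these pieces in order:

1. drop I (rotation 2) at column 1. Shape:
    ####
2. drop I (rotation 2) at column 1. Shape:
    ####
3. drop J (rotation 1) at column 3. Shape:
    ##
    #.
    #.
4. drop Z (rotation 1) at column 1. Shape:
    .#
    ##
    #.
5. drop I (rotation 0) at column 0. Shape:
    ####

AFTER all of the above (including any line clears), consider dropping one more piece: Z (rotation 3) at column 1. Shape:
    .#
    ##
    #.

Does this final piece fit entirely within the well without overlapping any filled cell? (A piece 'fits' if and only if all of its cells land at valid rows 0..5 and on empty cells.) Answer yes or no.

Answer: no

Derivation:
Drop 1: I rot2 at col 1 lands with bottom-row=0; cleared 0 line(s) (total 0); column heights now [0 1 1 1 1], max=1
Drop 2: I rot2 at col 1 lands with bottom-row=1; cleared 0 line(s) (total 0); column heights now [0 2 2 2 2], max=2
Drop 3: J rot1 at col 3 lands with bottom-row=2; cleared 0 line(s) (total 0); column heights now [0 2 2 5 5], max=5
Drop 4: Z rot1 at col 1 lands with bottom-row=2; cleared 0 line(s) (total 0); column heights now [0 4 5 5 5], max=5
Drop 5: I rot0 at col 0 lands with bottom-row=5; cleared 0 line(s) (total 0); column heights now [6 6 6 6 5], max=6
Test piece Z rot3 at col 1 (width 2): heights before test = [6 6 6 6 5]; fits = False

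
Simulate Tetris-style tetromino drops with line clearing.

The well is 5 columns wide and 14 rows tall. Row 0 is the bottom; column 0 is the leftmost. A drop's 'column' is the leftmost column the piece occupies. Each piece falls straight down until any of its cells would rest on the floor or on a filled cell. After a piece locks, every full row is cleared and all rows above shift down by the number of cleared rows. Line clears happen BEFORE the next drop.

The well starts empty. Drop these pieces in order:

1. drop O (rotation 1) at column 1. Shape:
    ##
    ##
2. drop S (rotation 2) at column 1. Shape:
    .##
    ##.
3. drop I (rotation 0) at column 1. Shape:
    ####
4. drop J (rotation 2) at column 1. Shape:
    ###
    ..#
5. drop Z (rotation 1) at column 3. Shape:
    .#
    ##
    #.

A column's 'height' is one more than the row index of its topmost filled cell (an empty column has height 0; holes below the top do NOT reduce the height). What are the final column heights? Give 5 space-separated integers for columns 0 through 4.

Drop 1: O rot1 at col 1 lands with bottom-row=0; cleared 0 line(s) (total 0); column heights now [0 2 2 0 0], max=2
Drop 2: S rot2 at col 1 lands with bottom-row=2; cleared 0 line(s) (total 0); column heights now [0 3 4 4 0], max=4
Drop 3: I rot0 at col 1 lands with bottom-row=4; cleared 0 line(s) (total 0); column heights now [0 5 5 5 5], max=5
Drop 4: J rot2 at col 1 lands with bottom-row=5; cleared 0 line(s) (total 0); column heights now [0 7 7 7 5], max=7
Drop 5: Z rot1 at col 3 lands with bottom-row=7; cleared 0 line(s) (total 0); column heights now [0 7 7 9 10], max=10

Answer: 0 7 7 9 10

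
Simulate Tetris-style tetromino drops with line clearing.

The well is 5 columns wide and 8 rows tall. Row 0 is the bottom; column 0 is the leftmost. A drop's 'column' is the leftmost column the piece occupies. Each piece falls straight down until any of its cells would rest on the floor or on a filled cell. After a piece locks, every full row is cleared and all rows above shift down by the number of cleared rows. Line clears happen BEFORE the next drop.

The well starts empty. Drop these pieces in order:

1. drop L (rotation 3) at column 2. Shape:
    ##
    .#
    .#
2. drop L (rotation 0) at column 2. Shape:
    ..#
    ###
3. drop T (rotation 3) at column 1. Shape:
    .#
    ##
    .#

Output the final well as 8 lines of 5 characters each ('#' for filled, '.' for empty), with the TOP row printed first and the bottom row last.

Drop 1: L rot3 at col 2 lands with bottom-row=0; cleared 0 line(s) (total 0); column heights now [0 0 3 3 0], max=3
Drop 2: L rot0 at col 2 lands with bottom-row=3; cleared 0 line(s) (total 0); column heights now [0 0 4 4 5], max=5
Drop 3: T rot3 at col 1 lands with bottom-row=4; cleared 0 line(s) (total 0); column heights now [0 6 7 4 5], max=7

Answer: .....
..#..
.##..
..#.#
..###
..##.
...#.
...#.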